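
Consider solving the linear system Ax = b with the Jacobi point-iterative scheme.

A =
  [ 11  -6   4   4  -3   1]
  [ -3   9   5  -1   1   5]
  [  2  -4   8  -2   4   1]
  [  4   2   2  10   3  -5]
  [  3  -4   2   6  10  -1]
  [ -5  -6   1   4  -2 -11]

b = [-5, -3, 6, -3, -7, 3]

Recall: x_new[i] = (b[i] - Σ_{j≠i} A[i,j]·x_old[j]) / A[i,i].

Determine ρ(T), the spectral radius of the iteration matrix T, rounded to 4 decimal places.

Let D = diag(11, 9, 8, 10, 10, -11); L, U the strict triangles.
Jacobi T = -D⁻¹(L+U): T[1,0] = -(-3)/(9) = +0.3333; T[1,1] = 0.
  T[0,:] = [+0.0000, +0.5455, -0.3636, -0.3636, +0.2727, -0.0909]
  T[1,:] = [+0.3333, +0.0000, -0.5556, +0.1111, -0.1111, -0.5556]
  T[2,:] = [-0.2500, +0.5000, +0.0000, +0.2500, -0.5000, -0.1250]
  T[3,:] = [-0.4000, -0.2000, -0.2000, +0.0000, -0.3000, +0.5000]
  T[4,:] = [-0.3000, +0.4000, -0.2000, -0.6000, +0.0000, +0.1000]
  T[5,:] = [-0.4545, -0.5455, +0.0909, +0.3636, -0.1818, +0.0000]
eigenvalue magnitudes: 1.1628, 0.5738, 0.5738, 0.5326, 0.5326, 0.4733.
ρ(T) = max|λ| = 1.1628; 1.1628 > 1, so it fails to converge.

1.1628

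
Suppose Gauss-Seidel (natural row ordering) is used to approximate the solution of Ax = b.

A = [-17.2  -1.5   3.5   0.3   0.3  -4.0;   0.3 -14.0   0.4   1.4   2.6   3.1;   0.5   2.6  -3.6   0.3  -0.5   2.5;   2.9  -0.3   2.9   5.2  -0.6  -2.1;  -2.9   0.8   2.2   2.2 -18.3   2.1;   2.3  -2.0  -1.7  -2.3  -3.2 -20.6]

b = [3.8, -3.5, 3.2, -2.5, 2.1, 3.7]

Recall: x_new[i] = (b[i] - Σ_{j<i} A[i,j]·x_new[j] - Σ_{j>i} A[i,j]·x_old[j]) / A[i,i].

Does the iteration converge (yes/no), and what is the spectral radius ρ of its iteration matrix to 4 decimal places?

Write A = D+L+U with D = diag(-17.2, -14, -3.6, 5.2, -18.3, -20.6).
T_GS = -(D+L)⁻¹U: row 0 first, T[0,4] = -(0.3)/(-17.2) = +0.0174; later rows by forward substitution.
  T[0,:] = [+0.0000, -0.0872, +0.2035, +0.0174, +0.0174, -0.2326]
  T[1,:] = [+0.0000, -0.0019, +0.0329, +0.1004, +0.1861, +0.2164]
  T[2,:] = [+0.0000, -0.0135, +0.0520, +0.1582, -0.0021, +0.8185]
  T[3,:] = [+0.0000, +0.0560, -0.1406, -0.0922, +0.1175, +0.0896]
  T[4,:] = [+0.0000, +0.0189, -0.0415, +0.0096, +0.0193, +0.2702]
  T[5,:] = [+0.0000, -0.0176, +0.0374, -0.0120, -0.0321, -0.1665]
|eigenvalues of T|: 0.1774, 0.0948, 0.0879, 0.0171, 0.0121, 0.0000.
ρ = 0.1774; 0.1774 < 1: convergent.

yes, ρ = 0.1774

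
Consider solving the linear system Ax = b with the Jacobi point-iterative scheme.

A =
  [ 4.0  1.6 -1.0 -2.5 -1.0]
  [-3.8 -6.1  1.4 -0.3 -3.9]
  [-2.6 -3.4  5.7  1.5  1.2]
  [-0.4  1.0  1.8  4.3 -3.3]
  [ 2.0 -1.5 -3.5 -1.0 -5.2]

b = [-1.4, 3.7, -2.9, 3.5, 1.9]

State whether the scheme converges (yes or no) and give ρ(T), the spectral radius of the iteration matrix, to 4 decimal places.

Split A = D + L + U, D = diag(4, -6.1, 5.7, 4.3, -5.2).
T_J = -D⁻¹(L+U): T[2,3] = -(1.5)/(5.7) = -0.2632; T[2,2] = 0.
  T[0,:] = [+0.0000 -0.4000 +0.2500 +0.6250 +0.2500]
  T[1,:] = [-0.6230 +0.0000 +0.2295 -0.0492 -0.6393]
  T[2,:] = [+0.4561 +0.5965 +0.0000 -0.2632 -0.2105]
  T[3,:] = [+0.0930 -0.2326 -0.4186 +0.0000 +0.7674]
  T[4,:] = [+0.3846 -0.2885 -0.6731 -0.1923 +0.0000]
|roots of det(T-λI)|: 1.1508, 0.7537, 0.7537, 0.2401, 0.2401.
ρ = 1.1508; 1.1508 > 1 ⇒ diverges.

no, ρ = 1.1508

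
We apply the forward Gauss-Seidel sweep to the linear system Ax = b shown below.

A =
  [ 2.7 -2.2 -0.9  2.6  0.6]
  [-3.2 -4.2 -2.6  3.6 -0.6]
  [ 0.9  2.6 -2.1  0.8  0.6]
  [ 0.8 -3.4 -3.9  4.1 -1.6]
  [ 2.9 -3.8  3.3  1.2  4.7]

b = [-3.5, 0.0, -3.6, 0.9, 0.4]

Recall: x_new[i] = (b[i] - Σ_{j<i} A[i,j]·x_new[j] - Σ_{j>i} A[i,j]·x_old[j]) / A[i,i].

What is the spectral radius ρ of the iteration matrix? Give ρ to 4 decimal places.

Let D = diag(2.7, -4.2, -2.1, 4.1, 4.7); L, U the strict triangles.
GS T = -(D+L)⁻¹U: row 0 first, T[0,3] = -(2.6)/(2.7) = -0.9630; later rows by forward substitution.
  T[0,:] = [+0.0000  +0.8148  +0.3333  -0.9630  -0.2222]
  T[1,:] = [+0.0000  -0.6208  -0.8730  +1.5908  +0.0265]
  T[2,:] = [+0.0000  -0.4194  -0.9380  +1.9379  +0.2232]
  T[3,:] = [+0.0000  -1.0728  -1.6813  +3.3504  +0.6679]
  T[4,:] = [+0.0000  -0.4363  +0.1764  -0.3357  -0.1688]
moduli |λ_i(T)| = 1.5657, 0.5151, 0.4427, 0.1296, 0.0000.
ρ = 1.5657; 1.5657 > 1: divergent.

1.5657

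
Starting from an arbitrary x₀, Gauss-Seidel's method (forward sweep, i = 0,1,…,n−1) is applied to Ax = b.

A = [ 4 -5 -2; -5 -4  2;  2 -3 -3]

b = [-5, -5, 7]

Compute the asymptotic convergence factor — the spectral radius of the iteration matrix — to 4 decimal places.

1.4015

Split A = D + L + U, D = diag(4, -4, -3).
Gauss-Seidel: T = -(D+L)⁻¹U, row 0 first, T[0,1] = -(-5)/(4) = +1.2500; later rows by forward substitution.
  T[0,:] = [+0.0000  +1.2500  +0.5000]
  T[1,:] = [+0.0000  -1.5625  -0.1250]
  T[2,:] = [+0.0000  +2.3958  +0.4583]
|eigenvalues of T|: 1.4015, 0.2973, 0.0000.
ρ(T) = max|λ| = 1.4015; 1.4015 > 1 ⇒ diverges.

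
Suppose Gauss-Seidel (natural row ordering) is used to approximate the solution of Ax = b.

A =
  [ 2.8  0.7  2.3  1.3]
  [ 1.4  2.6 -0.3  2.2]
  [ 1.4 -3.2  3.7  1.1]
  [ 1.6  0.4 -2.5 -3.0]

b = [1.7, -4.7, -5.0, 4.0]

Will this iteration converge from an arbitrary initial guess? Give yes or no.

Diagonal D = diag(2.8, 2.6, 3.7, -3); L, U strict lower/upper.
Gauss-Seidel: T = -(D+L)⁻¹U, row 0 first, T[0,2] = -(2.3)/(2.8) = -0.8214; later rows by forward substitution.
  T[0,:] = [+0.0000, -0.2500, -0.8214, -0.4643]
  T[1,:] = [+0.0000, +0.1346, +0.5577, -0.5962]
  T[2,:] = [+0.0000, +0.2110, +0.7931, -0.6372]
  T[3,:] = [+0.0000, -0.2912, -1.0247, +0.2039]
eigenvalue magnitudes: 1.5514, 0.4126, 0.0071, 0.0000.
ρ(T) = max|λ| = 1.5514; 1.5514 > 1: divergent.

no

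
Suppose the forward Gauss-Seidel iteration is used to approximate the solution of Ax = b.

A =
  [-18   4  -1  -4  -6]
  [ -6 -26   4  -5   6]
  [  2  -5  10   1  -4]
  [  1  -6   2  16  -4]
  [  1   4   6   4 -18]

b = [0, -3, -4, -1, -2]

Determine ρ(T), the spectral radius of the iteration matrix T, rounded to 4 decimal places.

0.3300

A = D + L + U where D = diag(-18, -26, 10, 16, -18).
Gauss-Seidel: T = -(D+L)⁻¹U, row 0 first, T[0,1] = -(4)/(-18) = +0.2222; later rows by forward substitution.
  T[0,:] = [+0.0000, +0.2222, -0.0556, -0.2222, -0.3333]
  T[1,:] = [+0.0000, -0.0513, +0.1667, -0.1410, +0.3077]
  T[2,:] = [+0.0000, -0.0701, +0.0944, -0.1261, +0.6205]
  T[3,:] = [+0.0000, -0.0244, +0.0542, -0.0232, +0.3087]
  T[4,:] = [+0.0000, -0.0278, +0.0775, -0.0909, +0.3253]
|λ(T)| sorted: 0.3300, 0.0632, 0.0477, 0.0477, 0.0000.
spectral radius ρ = 0.3300; 0.3300 < 1 ⇒ converges.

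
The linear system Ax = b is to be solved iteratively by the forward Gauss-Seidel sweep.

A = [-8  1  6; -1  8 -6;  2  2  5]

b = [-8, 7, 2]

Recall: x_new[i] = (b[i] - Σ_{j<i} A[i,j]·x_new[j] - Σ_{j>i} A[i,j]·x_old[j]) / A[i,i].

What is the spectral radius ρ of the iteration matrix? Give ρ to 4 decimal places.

0.5542

Write A = D+L+U with D = diag(-8, 8, 5).
T_GS = -(D+L)⁻¹U: row 0 first, T[0,2] = -(6)/(-8) = +0.7500; later rows by forward substitution.
  T[0,:] = [+0.0000  +0.1250  +0.7500]
  T[1,:] = [+0.0000  +0.0156  +0.8438]
  T[2,:] = [+0.0000  -0.0563  -0.6375]
eigenvalue magnitudes: 0.5542, 0.0677, 0.0000.
ρ(T) = max|λ| = 0.5542; 0.5542 < 1: convergent.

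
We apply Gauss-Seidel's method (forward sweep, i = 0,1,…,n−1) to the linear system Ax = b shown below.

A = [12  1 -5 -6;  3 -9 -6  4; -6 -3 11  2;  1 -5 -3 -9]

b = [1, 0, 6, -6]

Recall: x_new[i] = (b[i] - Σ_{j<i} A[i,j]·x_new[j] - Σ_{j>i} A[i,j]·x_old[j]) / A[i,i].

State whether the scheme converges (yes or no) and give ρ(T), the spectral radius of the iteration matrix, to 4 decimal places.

yes, ρ = 0.5723

A = D + L + U where D = diag(12, -9, 11, -9).
T_GS = -(D+L)⁻¹U: row 0 first, T[0,2] = -(-5)/(12) = +0.4167; later rows by forward substitution.
  T[0,:] = [+0.0000, -0.0833, +0.4167, +0.5000]
  T[1,:] = [+0.0000, -0.0278, -0.5278, +0.6111]
  T[2,:] = [+0.0000, -0.0530, +0.0833, +0.2576]
  T[3,:] = [+0.0000, +0.0238, +0.3117, -0.3698]
|roots of det(T-λI)|: 0.5723, 0.2502, 0.0078, 0.0000.
spectral radius ρ = 0.5723; 0.5723 < 1, so it converges for any x₀.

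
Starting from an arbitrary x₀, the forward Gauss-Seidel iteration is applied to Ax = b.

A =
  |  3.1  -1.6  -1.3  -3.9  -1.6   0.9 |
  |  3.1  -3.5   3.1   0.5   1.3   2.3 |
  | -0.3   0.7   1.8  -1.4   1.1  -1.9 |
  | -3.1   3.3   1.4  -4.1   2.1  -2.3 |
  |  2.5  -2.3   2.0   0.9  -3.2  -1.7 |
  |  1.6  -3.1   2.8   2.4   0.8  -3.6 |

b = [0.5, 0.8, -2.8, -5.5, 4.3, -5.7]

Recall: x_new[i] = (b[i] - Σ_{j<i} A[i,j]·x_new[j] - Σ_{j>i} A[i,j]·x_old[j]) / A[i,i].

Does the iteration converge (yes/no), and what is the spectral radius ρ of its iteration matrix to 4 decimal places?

no, ρ = 1.4627

Write A = D+L+U with D = diag(3.1, -3.5, 1.8, -4.1, -3.2, -3.6).
GS T = -(D+L)⁻¹U: row 0 first, T[0,2] = -(-1.3)/(3.1) = +0.4194; later rows by forward substitution.
  T[0,:] = [+0.0000  +0.5161  +0.4194  +1.2581  +0.5161  -0.2903]
  T[1,:] = [+0.0000  +0.4571  +1.2571  +1.2571  +0.8286  +0.4000]
  T[2,:] = [+0.0000  -0.0918  -0.4190  +0.4986  -0.8473  +0.8516]
  T[3,:] = [+0.0000  -0.0536  +0.5517  +0.2309  +0.4995  +0.2713]
  T[4,:] = [+0.0000  +0.0022  -0.6827  +0.4558  -0.5814  -0.4370]
  T[5,:] = [+0.0000  -0.2709  -1.0059  +0.1196  -0.9393  +0.2726]
|roots of det(T-λI)|: 1.4627, 0.9730, 0.9730, 0.1762, 0.1762, 0.0000.
ρ(T) = max|λ| = 1.4627; 1.4627 > 1 ⇒ diverges.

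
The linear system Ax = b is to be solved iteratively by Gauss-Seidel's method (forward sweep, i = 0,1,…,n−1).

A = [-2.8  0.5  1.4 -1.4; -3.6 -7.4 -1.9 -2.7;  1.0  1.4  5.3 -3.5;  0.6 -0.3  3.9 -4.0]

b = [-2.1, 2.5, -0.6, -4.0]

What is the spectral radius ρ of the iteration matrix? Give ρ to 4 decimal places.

0.8347

Write A = D+L+U with D = diag(-2.8, -7.4, 5.3, -4).
GS T = -(D+L)⁻¹U: row 0 first, T[0,2] = -(1.4)/(-2.8) = +0.5000; later rows by forward substitution.
  T[0,:] = [+0.0000, +0.1786, +0.5000, -0.5000]
  T[1,:] = [+0.0000, -0.0869, -0.5000, -0.1216]
  T[2,:] = [+0.0000, -0.0107, +0.0377, +0.7868]
  T[3,:] = [+0.0000, +0.0228, +0.1493, +0.7013]
moduli |λ_i(T)| = 0.8347, 0.2086, 0.0261, 0.0000.
ρ(T) = max|λ| = 0.8347; 0.8347 < 1: convergent.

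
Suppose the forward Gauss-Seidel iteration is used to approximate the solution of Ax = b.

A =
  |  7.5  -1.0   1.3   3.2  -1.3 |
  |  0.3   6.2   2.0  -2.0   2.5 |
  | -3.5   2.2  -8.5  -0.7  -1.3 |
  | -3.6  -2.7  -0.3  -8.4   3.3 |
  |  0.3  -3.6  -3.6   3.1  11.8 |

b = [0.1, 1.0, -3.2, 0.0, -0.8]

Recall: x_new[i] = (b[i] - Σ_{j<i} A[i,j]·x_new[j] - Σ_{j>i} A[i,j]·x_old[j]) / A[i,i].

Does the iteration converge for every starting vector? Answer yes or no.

Let D = diag(7.5, 6.2, -8.5, -8.4, 11.8); L, U the strict triangles.
GS T = -(D+L)⁻¹U: row 0 first, T[0,3] = -(3.2)/(7.5) = -0.4267; later rows by forward substitution.
  T[0,:] = [+0.0000  +0.1333  -0.1733  -0.4267  +0.1733]
  T[1,:] = [+0.0000  -0.0065  -0.3142  +0.3432  -0.4116]
  T[2,:] = [+0.0000  -0.0566  -0.0099  +0.1822  -0.3308]
  T[3,:] = [+0.0000  -0.0530  +0.1756  +0.0660  +0.4627]
  T[4,:] = [+0.0000  -0.0087  -0.1406  +0.1538  -0.3525]
|eigenvalues of T|: 0.6185, 0.1846, 0.1334, 0.0023, 0.0000.
ρ = 0.6185; 0.6185 < 1: convergent.

yes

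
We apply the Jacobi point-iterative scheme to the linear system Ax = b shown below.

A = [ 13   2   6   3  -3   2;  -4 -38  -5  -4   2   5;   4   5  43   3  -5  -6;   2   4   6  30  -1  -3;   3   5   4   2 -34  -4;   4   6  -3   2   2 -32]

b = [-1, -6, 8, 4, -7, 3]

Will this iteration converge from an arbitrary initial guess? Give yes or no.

Diagonal D = diag(13, -38, 43, 30, -34, -32); L, U strict lower/upper.
Jacobi: T = -D⁻¹(L+U), T[3,5] = -(-3)/(30) = +0.1000; T[3,3] = 0.
  T[0,:] = [+0.0000  -0.1538  -0.4615  -0.2308  +0.2308  -0.1538]
  T[1,:] = [-0.1053  +0.0000  -0.1316  -0.1053  +0.0526  +0.1316]
  T[2,:] = [-0.0930  -0.1163  +0.0000  -0.0698  +0.1163  +0.1395]
  T[3,:] = [-0.0667  -0.1333  -0.2000  +0.0000  +0.0333  +0.1000]
  T[4,:] = [+0.0882  +0.1471  +0.1176  +0.0588  +0.0000  -0.1176]
  T[5,:] = [+0.1250  +0.1875  -0.0938  +0.0625  +0.0625  +0.0000]
|roots of det(T-λI)|: 0.5501, 0.2088, 0.2088, 0.1391, 0.1391, 0.0507.
ρ(T) = max|λ| = 0.5501; 0.5501 < 1 ⇒ converges.

yes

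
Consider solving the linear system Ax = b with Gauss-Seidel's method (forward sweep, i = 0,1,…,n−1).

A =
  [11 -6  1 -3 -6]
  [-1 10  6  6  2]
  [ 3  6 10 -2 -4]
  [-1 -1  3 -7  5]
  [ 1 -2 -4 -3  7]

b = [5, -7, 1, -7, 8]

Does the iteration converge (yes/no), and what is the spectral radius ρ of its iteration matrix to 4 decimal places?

Let D = diag(11, 10, 10, -7, 7); L, U the strict triangles.
T_GS = -(D+L)⁻¹U: row 0 first, T[0,1] = -(-6)/(11) = +0.5455; later rows by forward substitution.
  T[0,:] = [+0.0000, +0.5455, -0.0909, +0.2727, +0.5455]
  T[1,:] = [+0.0000, +0.0545, -0.6091, -0.5727, -0.1455]
  T[2,:] = [+0.0000, -0.1964, +0.3927, +0.4618, +0.3236]
  T[3,:] = [+0.0000, -0.1699, +0.2683, +0.2408, +0.7958]
  T[4,:] = [+0.0000, -0.2473, +0.1784, +0.1645, +0.4065]
moduli |λ_i(T)| = 1.2682, 0.2369, 0.2369, 0.0938, 0.0000.
ρ = 1.2682; 1.2682 > 1, so it fails to converge.

no, ρ = 1.2682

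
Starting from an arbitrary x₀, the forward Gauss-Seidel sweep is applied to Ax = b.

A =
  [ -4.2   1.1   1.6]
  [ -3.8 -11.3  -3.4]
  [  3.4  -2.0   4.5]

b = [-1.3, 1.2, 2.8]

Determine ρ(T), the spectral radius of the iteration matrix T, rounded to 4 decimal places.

Split A = D + L + U, D = diag(-4.2, -11.3, 4.5).
Gauss-Seidel: T = -(D+L)⁻¹U, row 0 first, T[0,2] = -(1.6)/(-4.2) = +0.3810; later rows by forward substitution.
  T[0,:] = [+0.0000 +0.2619 +0.3810]
  T[1,:] = [+0.0000 -0.0881 -0.4290]
  T[2,:] = [+0.0000 -0.2370 -0.4785]
|eigenvalues of T|: 0.6572, 0.0906, 0.0000.
ρ(T) = max|λ| = 0.6572; 0.6572 < 1, so it converges for any x₀.

0.6572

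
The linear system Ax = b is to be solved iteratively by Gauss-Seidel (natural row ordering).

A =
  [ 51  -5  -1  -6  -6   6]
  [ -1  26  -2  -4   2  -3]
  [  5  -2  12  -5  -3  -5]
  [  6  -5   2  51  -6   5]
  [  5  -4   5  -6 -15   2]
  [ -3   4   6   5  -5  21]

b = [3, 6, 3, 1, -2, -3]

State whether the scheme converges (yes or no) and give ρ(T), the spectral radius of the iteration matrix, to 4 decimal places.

Split A = D + L + U, D = diag(51, 26, 12, 51, -15, 21).
T_GS = -(D+L)⁻¹U: row 0 first, T[0,4] = -(-6)/(51) = +0.1176; later rows by forward substitution.
  T[0,:] = [+0.0000  +0.0980  +0.0196  +0.1176  +0.1176  -0.1176]
  T[1,:] = [+0.0000  +0.0038  +0.0777  +0.1584  -0.0724  +0.1109]
  T[2,:] = [+0.0000  -0.0402  +0.0048  +0.3940  +0.1889  +0.4842]
  T[3,:] = [+0.0000  -0.0096  +0.0051  -0.0138  +0.0893  -0.0923]
  T[4,:] = [+0.0000  +0.0221  -0.0146  +0.1338  +0.0858  +0.2629]
  T[5,:] = [+0.0000  +0.0323  -0.0181  -0.0908  -0.0242  -0.0917]
|roots of det(T-λI)|: 0.1663, 0.1151, 0.1151, 0.1113, 0.0287, 0.0000.
ρ = 0.1663; 0.1663 < 1: convergent.

yes, ρ = 0.1663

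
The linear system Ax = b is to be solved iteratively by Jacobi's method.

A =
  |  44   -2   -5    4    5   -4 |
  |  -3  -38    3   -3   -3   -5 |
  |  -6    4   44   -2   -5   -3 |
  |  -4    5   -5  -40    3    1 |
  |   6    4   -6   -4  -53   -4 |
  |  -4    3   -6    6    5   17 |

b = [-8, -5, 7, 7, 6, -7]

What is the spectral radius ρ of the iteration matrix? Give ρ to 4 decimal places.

Diagonal D = diag(44, -38, 44, -40, -53, 17); L, U strict lower/upper.
T_J = -D⁻¹(L+U): T[2,4] = -(-5)/(44) = +0.1136; T[2,2] = 0.
  T[0,:] = [+0.0000, +0.0455, +0.1136, -0.0909, -0.1136, +0.0909]
  T[1,:] = [-0.0789, +0.0000, +0.0789, -0.0789, -0.0789, -0.1316]
  T[2,:] = [+0.1364, -0.0909, +0.0000, +0.0455, +0.1136, +0.0682]
  T[3,:] = [-0.1000, +0.1250, -0.1250, +0.0000, +0.0750, +0.0250]
  T[4,:] = [+0.1132, +0.0755, -0.1132, -0.0755, +0.0000, -0.0755]
  T[5,:] = [+0.2353, -0.1765, +0.3529, -0.3529, -0.2941, +0.0000]
moduli |λ_i(T)| = 0.3882, 0.2440, 0.2440, 0.1335, 0.1335, 0.0325.
spectral radius ρ = 0.3882; 0.3882 < 1 ⇒ converges.

0.3882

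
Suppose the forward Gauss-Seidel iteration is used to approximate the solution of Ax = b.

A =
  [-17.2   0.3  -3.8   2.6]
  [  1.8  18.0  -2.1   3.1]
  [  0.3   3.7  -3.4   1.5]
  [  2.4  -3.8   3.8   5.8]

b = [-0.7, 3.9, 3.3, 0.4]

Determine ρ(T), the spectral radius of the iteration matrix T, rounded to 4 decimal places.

0.4000

Split A = D + L + U, D = diag(-17.2, 18, -3.4, 5.8).
Gauss-Seidel: T = -(D+L)⁻¹U, row 0 first, T[0,3] = -(2.6)/(-17.2) = +0.1512; later rows by forward substitution.
  T[0,:] = [+0.0000 +0.0174 -0.2209 +0.1512]
  T[1,:] = [+0.0000 -0.0017 +0.1388 -0.1873]
  T[2,:] = [+0.0000 -0.0004 +0.1315 +0.2506]
  T[3,:] = [+0.0000 -0.0081 +0.0962 -0.3495]
|λ(T)| sorted: 0.4000, 0.1749, 0.0053, 0.0000.
ρ(T) = max|λ| = 0.4000; 0.4000 < 1: convergent.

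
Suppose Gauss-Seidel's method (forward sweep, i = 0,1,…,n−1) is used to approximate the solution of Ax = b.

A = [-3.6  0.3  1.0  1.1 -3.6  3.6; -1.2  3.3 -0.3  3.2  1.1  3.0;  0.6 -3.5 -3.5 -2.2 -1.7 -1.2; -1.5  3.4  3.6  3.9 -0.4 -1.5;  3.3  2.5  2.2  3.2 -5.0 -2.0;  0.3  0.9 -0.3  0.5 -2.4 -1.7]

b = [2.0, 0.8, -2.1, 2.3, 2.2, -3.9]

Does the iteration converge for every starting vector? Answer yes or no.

A = D + L + U where D = diag(-3.6, 3.3, -3.5, 3.9, -5, -1.7).
GS T = -(D+L)⁻¹U: row 0 first, T[0,5] = -(3.6)/(-3.6) = +1.0000; later rows by forward substitution.
  T[0,:] = [+0.0000  +0.0833  +0.2778  +0.3056  -1.0000  +1.0000]
  T[1,:] = [+0.0000  +0.0303  +0.1919  -0.8586  -0.6970  -0.5455]
  T[2,:] = [+0.0000  -0.0160  -0.1443  +0.2824  +0.0398  +0.3740]
  T[3,:] = [+0.0000  +0.0204  +0.0727  +0.6054  +0.2888  +0.8995]
  T[4,:] = [+0.0000  +0.0762  +0.2623  +0.2841  -0.8061  +0.7275]
  T[5,:] = [+0.0000  -0.0680  -0.1729  -0.6734  +0.6705  -0.9408]
|λ(T)| sorted: 1.3663, 0.3730, 0.3730, 0.1862, 0.0010, 0.0000.
spectral radius ρ = 1.3663; 1.3663 > 1: divergent.

no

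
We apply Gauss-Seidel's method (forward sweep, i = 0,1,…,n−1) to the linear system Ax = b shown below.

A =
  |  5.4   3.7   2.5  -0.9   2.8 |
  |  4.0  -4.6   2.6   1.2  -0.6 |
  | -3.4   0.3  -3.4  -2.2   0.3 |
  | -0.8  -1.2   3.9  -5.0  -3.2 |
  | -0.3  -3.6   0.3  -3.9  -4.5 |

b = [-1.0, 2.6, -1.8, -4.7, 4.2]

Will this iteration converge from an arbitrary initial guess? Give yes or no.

no

Diagonal D = diag(5.4, -4.6, -3.4, -5, -4.5); L, U strict lower/upper.
Gauss-Seidel: T = -(D+L)⁻¹U, row 0 first, T[0,1] = -(3.7)/(5.4) = -0.6852; later rows by forward substitution.
  T[0,:] = [+0.0000, -0.6852, -0.4630, +0.1667, -0.5185]
  T[1,:] = [+0.0000, -0.5958, +0.1626, +0.4058, -0.5813]
  T[2,:] = [+0.0000, +0.6326, +0.4773, -0.7779, +0.5555]
  T[3,:] = [+0.0000, +0.7461, +0.4073, -0.7308, +0.0157]
  T[4,:] = [+0.0000, -0.0821, -0.4205, +0.2458, +0.5230]
eigenvalue magnitudes: 1.1260, 0.5739, 0.5739, 0.0288, 0.0000.
ρ(T) = max|λ| = 1.1260; 1.1260 > 1 ⇒ diverges.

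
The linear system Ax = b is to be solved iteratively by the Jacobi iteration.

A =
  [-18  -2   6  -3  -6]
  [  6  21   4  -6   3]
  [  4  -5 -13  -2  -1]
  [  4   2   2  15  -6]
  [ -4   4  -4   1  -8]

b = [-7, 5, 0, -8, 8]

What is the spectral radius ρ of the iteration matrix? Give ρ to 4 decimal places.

Let D = diag(-18, 21, -13, 15, -8); L, U the strict triangles.
Jacobi T = -D⁻¹(L+U): T[1,3] = -(-6)/(21) = +0.2857; T[1,1] = 0.
  T[0,:] = [+0.0000, -0.1111, +0.3333, -0.1667, -0.3333]
  T[1,:] = [-0.2857, +0.0000, -0.1905, +0.2857, -0.1429]
  T[2,:] = [+0.3077, -0.3846, +0.0000, -0.1538, -0.0769]
  T[3,:] = [-0.2667, -0.1333, -0.1333, +0.0000, +0.4000]
  T[4,:] = [-0.5000, +0.5000, -0.5000, +0.1250, +0.0000]
|λ(T)| sorted: 0.9380, 0.4085, 0.4085, 0.3198, 0.3198.
ρ(T) = max|λ| = 0.9380; 0.9380 < 1 ⇒ converges.

0.9380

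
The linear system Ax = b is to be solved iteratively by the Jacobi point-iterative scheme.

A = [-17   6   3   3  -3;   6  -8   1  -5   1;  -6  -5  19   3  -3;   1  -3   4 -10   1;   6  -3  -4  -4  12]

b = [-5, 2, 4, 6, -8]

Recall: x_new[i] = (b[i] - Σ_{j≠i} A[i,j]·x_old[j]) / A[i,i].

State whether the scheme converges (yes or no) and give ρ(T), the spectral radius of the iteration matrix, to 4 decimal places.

A = D + L + U where D = diag(-17, -8, 19, -10, 12).
Jacobi T = -D⁻¹(L+U): T[2,1] = -(-5)/(19) = +0.2632; T[2,2] = 0.
  T[0,:] = [+0.0000, +0.3529, +0.1765, +0.1765, -0.1765]
  T[1,:] = [+0.7500, +0.0000, +0.1250, -0.6250, +0.1250]
  T[2,:] = [+0.3158, +0.2632, +0.0000, -0.1579, +0.1579]
  T[3,:] = [+0.1000, -0.3000, +0.4000, +0.0000, +0.1000]
  T[4,:] = [-0.5000, +0.2500, +0.3333, +0.3333, +0.0000]
moduli |λ_i(T)| = 0.8879, 0.5947, 0.3579, 0.2866, 0.2219.
ρ = 0.8879; 0.8879 < 1, so it converges for any x₀.

yes, ρ = 0.8879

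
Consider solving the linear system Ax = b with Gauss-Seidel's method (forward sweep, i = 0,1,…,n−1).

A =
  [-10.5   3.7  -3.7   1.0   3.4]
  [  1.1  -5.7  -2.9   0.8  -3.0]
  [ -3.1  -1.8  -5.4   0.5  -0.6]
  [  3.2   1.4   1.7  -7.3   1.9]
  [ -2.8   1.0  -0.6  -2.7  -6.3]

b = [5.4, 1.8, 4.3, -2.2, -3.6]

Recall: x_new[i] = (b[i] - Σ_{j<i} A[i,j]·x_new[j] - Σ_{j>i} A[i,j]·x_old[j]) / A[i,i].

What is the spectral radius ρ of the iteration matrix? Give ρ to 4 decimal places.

Split A = D + L + U, D = diag(-10.5, -5.7, -5.4, -7.3, -6.3).
Gauss-Seidel: T = -(D+L)⁻¹U, row 0 first, T[0,4] = -(3.4)/(-10.5) = +0.3238; later rows by forward substitution.
  T[0,:] = [+0.0000 +0.3524 -0.3524 +0.0952 +0.3238]
  T[1,:] = [+0.0000 +0.0680 -0.5768 +0.1587 -0.4638]
  T[2,:] = [+0.0000 -0.2250 +0.3946 -0.0150 -0.1424]
  T[3,:] = [+0.0000 +0.1151 -0.1732 +0.0687 +0.2801]
  T[4,:] = [+0.0000 -0.1737 +0.1017 -0.0451 -0.3240]
|eigenvalues of T|: 0.6570, 0.5050, 0.0761, 0.0761, 0.0000.
ρ = 0.6570; 0.6570 < 1: convergent.

0.6570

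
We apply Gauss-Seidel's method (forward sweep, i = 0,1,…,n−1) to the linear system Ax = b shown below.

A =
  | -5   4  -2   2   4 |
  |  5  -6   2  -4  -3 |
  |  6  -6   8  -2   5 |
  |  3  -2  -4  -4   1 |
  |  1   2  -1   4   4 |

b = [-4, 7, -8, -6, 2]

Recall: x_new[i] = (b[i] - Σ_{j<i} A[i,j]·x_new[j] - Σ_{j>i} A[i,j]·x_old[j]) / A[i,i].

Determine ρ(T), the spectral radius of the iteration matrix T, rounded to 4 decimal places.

1.2226

A = D + L + U where D = diag(-5, -6, 8, -4, 4).
Gauss-Seidel: T = -(D+L)⁻¹U, row 0 first, T[0,3] = -(2)/(-5) = +0.4000; later rows by forward substitution.
  T[0,:] = [+0.0000  +0.8000  -0.4000  +0.4000  +0.8000]
  T[1,:] = [+0.0000  +0.6667  +0.0000  -0.3333  +0.1667]
  T[2,:] = [+0.0000  -0.1000  +0.3000  -0.3000  -1.1000]
  T[3,:] = [+0.0000  +0.3667  -0.6000  +0.7667  +1.8667]
  T[4,:] = [+0.0000  -0.9250  +0.7750  -0.7750  -2.4250]
|roots of det(T-λI)|: 1.2226, 0.7981, 0.2823, 0.0151, 0.0000.
ρ(T) = max|λ| = 1.2226; 1.2226 > 1 ⇒ diverges.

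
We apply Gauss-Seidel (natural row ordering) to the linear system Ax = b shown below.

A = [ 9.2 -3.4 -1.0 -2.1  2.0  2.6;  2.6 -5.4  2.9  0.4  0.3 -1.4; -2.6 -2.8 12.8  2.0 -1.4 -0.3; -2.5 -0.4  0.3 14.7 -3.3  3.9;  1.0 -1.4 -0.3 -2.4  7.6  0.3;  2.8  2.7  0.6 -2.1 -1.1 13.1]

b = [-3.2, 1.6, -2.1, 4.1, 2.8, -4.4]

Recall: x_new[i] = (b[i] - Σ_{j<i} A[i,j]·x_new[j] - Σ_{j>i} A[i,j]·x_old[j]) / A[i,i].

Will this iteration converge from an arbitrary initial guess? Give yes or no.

yes

Let D = diag(9.2, -5.4, 12.8, 14.7, 7.6, 13.1); L, U the strict triangles.
Gauss-Seidel: T = -(D+L)⁻¹U, row 0 first, T[0,1] = -(-3.4)/(9.2) = +0.3696; later rows by forward substitution.
  T[0,:] = [+0.0000 +0.3696 +0.1087 +0.2283 -0.2174 -0.2826]
  T[1,:] = [+0.0000 +0.1779 +0.5894 +0.1840 -0.0491 -0.3953]
  T[2,:] = [+0.0000 +0.1140 +0.1510 -0.0696 +0.0545 -0.1204]
  T[3,:] = [+0.0000 +0.0654 +0.0314 +0.0452 +0.1851 -0.3217]
  T[4,:] = [+0.0000 +0.0093 +0.1102 +0.0154 +0.0802 -0.1814]
  T[5,:] = [+0.0000 -0.1096 -0.1373 -0.0750 +0.0905 +0.0806]
eigenvalue magnitudes: 0.5717, 0.1753, 0.1578, 0.0609, 0.0609, 0.0000.
ρ = 0.5717; 0.5717 < 1: convergent.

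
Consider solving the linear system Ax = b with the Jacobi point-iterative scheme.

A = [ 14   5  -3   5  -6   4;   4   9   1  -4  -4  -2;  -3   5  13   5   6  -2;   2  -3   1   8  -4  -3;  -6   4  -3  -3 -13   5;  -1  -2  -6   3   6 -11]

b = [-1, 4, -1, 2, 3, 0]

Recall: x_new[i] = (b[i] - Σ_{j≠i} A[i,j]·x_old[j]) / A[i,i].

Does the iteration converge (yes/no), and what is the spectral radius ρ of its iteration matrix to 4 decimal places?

Split A = D + L + U, D = diag(14, 9, 13, 8, -13, -11).
Jacobi: T = -D⁻¹(L+U), T[5,2] = -(-6)/(-11) = -0.5455; T[5,5] = 0.
  T[0,:] = [+0.0000  -0.3571  +0.2143  -0.3571  +0.4286  -0.2857]
  T[1,:] = [-0.4444  +0.0000  -0.1111  +0.4444  +0.4444  +0.2222]
  T[2,:] = [+0.2308  -0.3846  +0.0000  -0.3846  -0.4615  +0.1538]
  T[3,:] = [-0.2500  +0.3750  -0.1250  +0.0000  +0.5000  +0.3750]
  T[4,:] = [-0.4615  +0.3077  -0.2308  -0.2308  +0.0000  +0.3846]
  T[5,:] = [-0.0909  -0.1818  -0.5455  +0.2727  +0.5455  +0.0000]
|eigenvalues of T|: 1.2859, 0.6013, 0.5941, 0.5941, 0.3922, 0.3922.
ρ = 1.2859; 1.2859 > 1, so it fails to converge.

no, ρ = 1.2859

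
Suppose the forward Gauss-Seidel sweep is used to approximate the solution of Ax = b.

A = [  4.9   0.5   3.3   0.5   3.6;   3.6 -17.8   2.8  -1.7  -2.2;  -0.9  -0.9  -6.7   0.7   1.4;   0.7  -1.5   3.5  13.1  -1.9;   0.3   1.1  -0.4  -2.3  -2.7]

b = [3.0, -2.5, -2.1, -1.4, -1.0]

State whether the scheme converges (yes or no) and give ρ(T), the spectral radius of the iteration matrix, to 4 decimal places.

Diagonal D = diag(4.9, -17.8, -6.7, 13.1, -2.7); L, U strict lower/upper.
GS T = -(D+L)⁻¹U: row 0 first, T[0,4] = -(3.6)/(4.9) = -0.7347; later rows by forward substitution.
  T[0,:] = [+0.0000  -0.1020  -0.6735  -0.1020  -0.7347]
  T[1,:] = [+0.0000  -0.0206  +0.0211  -0.1161  -0.2722]
  T[2,:] = [+0.0000  +0.0165  +0.0876  +0.1338  +0.3442]
  T[3,:] = [+0.0000  -0.0013  +0.0150  -0.0436  +0.0612]
  T[4,:] = [+0.0000  -0.0211  -0.0920  -0.0413  -0.2956]
moduli |λ_i(T)| = 0.2122, 0.0657, 0.0440, 0.0440, 0.0000.
ρ = 0.2122; 0.2122 < 1, so it converges for any x₀.

yes, ρ = 0.2122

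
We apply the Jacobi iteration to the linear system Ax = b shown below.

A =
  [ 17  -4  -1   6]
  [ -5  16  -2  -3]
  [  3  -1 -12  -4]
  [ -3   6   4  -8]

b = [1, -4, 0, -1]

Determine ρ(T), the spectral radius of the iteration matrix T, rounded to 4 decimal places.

A = D + L + U where D = diag(17, 16, -12, -8).
Jacobi: T = -D⁻¹(L+U), T[2,1] = -(-1)/(-12) = -0.0833; T[2,2] = 0.
  T[0,:] = [+0.0000 +0.2353 +0.0588 -0.3529]
  T[1,:] = [+0.3125 +0.0000 +0.1250 +0.1875]
  T[2,:] = [+0.2500 -0.0833 +0.0000 -0.3333]
  T[3,:] = [-0.3750 +0.7500 +0.5000 +0.0000]
|λ(T)| sorted: 0.6791, 0.4771, 0.4771, 0.0830.
spectral radius ρ = 0.6791; 0.6791 < 1, so it converges for any x₀.

0.6791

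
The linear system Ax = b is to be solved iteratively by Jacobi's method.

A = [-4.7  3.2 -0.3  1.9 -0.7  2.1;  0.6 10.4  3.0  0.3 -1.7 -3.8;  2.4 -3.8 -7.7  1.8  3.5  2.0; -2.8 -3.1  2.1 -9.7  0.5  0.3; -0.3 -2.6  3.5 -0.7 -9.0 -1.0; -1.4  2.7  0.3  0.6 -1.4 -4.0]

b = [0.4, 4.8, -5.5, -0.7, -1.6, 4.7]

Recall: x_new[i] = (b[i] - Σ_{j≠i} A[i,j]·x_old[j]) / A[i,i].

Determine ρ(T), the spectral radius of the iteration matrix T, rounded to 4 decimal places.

Let D = diag(-4.7, 10.4, -7.7, -9.7, -9, -4); L, U the strict triangles.
T_J = -D⁻¹(L+U): T[1,5] = -(-3.8)/(10.4) = +0.3654; T[1,1] = 0.
  T[0,:] = [+0.0000  +0.6809  -0.0638  +0.4043  -0.1489  +0.4468]
  T[1,:] = [-0.0577  +0.0000  -0.2885  -0.0288  +0.1635  +0.3654]
  T[2,:] = [+0.3117  -0.4935  +0.0000  +0.2338  +0.4545  +0.2597]
  T[3,:] = [-0.2887  -0.3196  +0.2165  +0.0000  +0.0515  +0.0309]
  T[4,:] = [-0.0333  -0.2889  +0.3889  -0.0778  +0.0000  -0.1111]
  T[5,:] = [-0.3500  +0.6750  +0.0750  +0.1500  -0.3500  +0.0000]
|λ(T)| sorted: 0.8334, 0.5895, 0.5376, 0.5376, 0.1709, 0.0642.
spectral radius ρ = 0.8334; 0.8334 < 1 ⇒ converges.

0.8334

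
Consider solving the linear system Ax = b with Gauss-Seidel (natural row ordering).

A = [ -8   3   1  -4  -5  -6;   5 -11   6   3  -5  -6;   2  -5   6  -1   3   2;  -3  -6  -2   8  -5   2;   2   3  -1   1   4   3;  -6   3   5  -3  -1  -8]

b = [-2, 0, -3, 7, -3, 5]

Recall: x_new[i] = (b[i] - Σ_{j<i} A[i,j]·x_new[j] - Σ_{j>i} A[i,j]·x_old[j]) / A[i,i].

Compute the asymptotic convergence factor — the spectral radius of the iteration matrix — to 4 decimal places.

1.1730

A = D + L + U where D = diag(-8, -11, 6, 8, 4, -8).
GS T = -(D+L)⁻¹U: row 0 first, T[0,1] = -(3)/(-8) = +0.3750; later rows by forward substitution.
  T[0,:] = [+0.0000, +0.3750, +0.1250, -0.5000, -0.6250, -0.7500]
  T[1,:] = [+0.0000, +0.1705, +0.6023, +0.0455, -0.7386, -0.8864]
  T[2,:] = [+0.0000, +0.0170, +0.4602, +0.3712, -0.9072, -0.8220]
  T[3,:] = [+0.0000, +0.2727, +0.6136, -0.0606, -0.3902, -1.4015]
  T[4,:] = [+0.0000, -0.3793, -0.5526, +0.3239, +0.7372, +0.4347]
  T[5,:] = [+0.0000, -0.2615, +0.2587, +0.6063, -0.3211, +0.1876]
|λ(T)| sorted: 1.1730, 0.8023, 0.8023, 0.3323, 0.0478, 0.0000.
ρ = 1.1730; 1.1730 > 1 ⇒ diverges.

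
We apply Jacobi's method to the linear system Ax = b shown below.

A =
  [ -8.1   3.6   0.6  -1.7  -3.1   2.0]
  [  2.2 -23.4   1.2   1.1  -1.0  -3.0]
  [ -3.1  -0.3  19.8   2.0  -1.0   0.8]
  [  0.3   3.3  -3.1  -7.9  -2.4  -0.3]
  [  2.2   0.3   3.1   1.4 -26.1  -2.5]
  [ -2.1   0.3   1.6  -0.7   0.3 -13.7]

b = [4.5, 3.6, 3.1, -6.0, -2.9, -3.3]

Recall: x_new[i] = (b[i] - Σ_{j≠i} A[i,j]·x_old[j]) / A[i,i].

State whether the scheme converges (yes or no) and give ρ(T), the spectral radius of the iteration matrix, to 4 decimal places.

Split A = D + L + U, D = diag(-8.1, -23.4, 19.8, -7.9, -26.1, -13.7).
T_J = -D⁻¹(L+U): T[0,5] = -(2)/(-8.1) = +0.2469; T[0,0] = 0.
  T[0,:] = [+0.0000  +0.4444  +0.0741  -0.2099  -0.3827  +0.2469]
  T[1,:] = [+0.0940  +0.0000  +0.0513  +0.0470  -0.0427  -0.1282]
  T[2,:] = [+0.1566  +0.0152  +0.0000  -0.1010  +0.0505  -0.0404]
  T[3,:] = [+0.0380  +0.4177  -0.3924  +0.0000  -0.3038  -0.0380]
  T[4,:] = [+0.0843  +0.0115  +0.1188  +0.0536  +0.0000  -0.0958]
  T[5,:] = [-0.1533  +0.0219  +0.1168  -0.0511  +0.0219  +0.0000]
eigenvalue magnitudes: 0.3086, 0.2066, 0.2066, 0.1967, 0.1721, 0.1721.
ρ = 0.3086; 0.3086 < 1, so it converges for any x₀.

yes, ρ = 0.3086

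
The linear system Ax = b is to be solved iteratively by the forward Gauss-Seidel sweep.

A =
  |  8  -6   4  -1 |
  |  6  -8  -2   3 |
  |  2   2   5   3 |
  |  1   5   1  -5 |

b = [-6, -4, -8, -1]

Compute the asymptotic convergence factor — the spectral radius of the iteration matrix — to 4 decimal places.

Write A = D+L+U with D = diag(8, -8, 5, -5).
T_GS = -(D+L)⁻¹U: row 0 first, T[0,2] = -(4)/(8) = -0.5000; later rows by forward substitution.
  T[0,:] = [+0.0000  +0.7500  -0.5000  +0.1250]
  T[1,:] = [+0.0000  +0.5625  -0.6250  +0.4688]
  T[2,:] = [+0.0000  -0.5250  +0.4500  -0.8375]
  T[3,:] = [+0.0000  +0.6075  -0.6350  +0.3262]
moduli |λ_i(T)| = 1.6807, 0.2968, 0.0451, 0.0000.
ρ(T) = max|λ| = 1.6807; 1.6807 > 1: divergent.

1.6807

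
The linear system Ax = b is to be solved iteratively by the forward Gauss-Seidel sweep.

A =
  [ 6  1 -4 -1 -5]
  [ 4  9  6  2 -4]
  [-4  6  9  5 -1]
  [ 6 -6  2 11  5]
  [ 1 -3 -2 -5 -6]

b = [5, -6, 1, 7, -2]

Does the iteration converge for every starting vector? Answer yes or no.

Split A = D + L + U, D = diag(6, 9, 9, 11, -6).
Gauss-Seidel: T = -(D+L)⁻¹U, row 0 first, T[0,4] = -(-5)/(6) = +0.8333; later rows by forward substitution.
  T[0,:] = [+0.0000  -0.1667  +0.6667  +0.1667  +0.8333]
  T[1,:] = [+0.0000  +0.0741  -0.9630  -0.2963  +0.0741]
  T[2,:] = [+0.0000  -0.1235  +0.9383  -0.2840  +0.4321]
  T[3,:] = [+0.0000  +0.1538  -1.0595  -0.2009  -0.9473]
  T[4,:] = [+0.0000  -0.1518  +1.1627  +0.4380  +0.7472]
|eigenvalues of T|: 1.6471, 0.4079, 0.4079, 0.0171, 0.0000.
ρ(T) = max|λ| = 1.6471; 1.6471 > 1 ⇒ diverges.

no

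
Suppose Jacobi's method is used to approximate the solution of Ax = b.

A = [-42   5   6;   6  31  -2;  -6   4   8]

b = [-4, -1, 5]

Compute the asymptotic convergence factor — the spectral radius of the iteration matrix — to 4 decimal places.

0.3327

A = D + L + U where D = diag(-42, 31, 8).
T_J = -D⁻¹(L+U): T[2,0] = -(-6)/(8) = +0.7500; T[2,2] = 0.
  T[0,:] = [+0.0000, +0.1190, +0.1429]
  T[1,:] = [-0.1935, +0.0000, +0.0645]
  T[2,:] = [+0.7500, -0.5000, +0.0000]
|roots of det(T-λI)|: 0.3327, 0.2426, 0.2426.
ρ = 0.3327; 0.3327 < 1: convergent.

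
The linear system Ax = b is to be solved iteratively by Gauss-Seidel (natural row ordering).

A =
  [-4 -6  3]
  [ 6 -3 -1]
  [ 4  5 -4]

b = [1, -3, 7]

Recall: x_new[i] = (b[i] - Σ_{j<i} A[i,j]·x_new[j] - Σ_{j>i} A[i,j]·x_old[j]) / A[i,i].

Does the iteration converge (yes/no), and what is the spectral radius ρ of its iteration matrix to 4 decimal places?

no, ρ = 1.2062

Let D = diag(-4, -3, -4); L, U the strict triangles.
Gauss-Seidel: T = -(D+L)⁻¹U, row 0 first, T[0,2] = -(3)/(-4) = +0.7500; later rows by forward substitution.
  T[0,:] = [+0.0000, -1.5000, +0.7500]
  T[1,:] = [+0.0000, -3.0000, +1.1667]
  T[2,:] = [+0.0000, -5.2500, +2.2083]
moduli |λ_i(T)| = 1.2062, 0.4145, 0.0000.
spectral radius ρ = 1.2062; 1.2062 > 1, so it fails to converge.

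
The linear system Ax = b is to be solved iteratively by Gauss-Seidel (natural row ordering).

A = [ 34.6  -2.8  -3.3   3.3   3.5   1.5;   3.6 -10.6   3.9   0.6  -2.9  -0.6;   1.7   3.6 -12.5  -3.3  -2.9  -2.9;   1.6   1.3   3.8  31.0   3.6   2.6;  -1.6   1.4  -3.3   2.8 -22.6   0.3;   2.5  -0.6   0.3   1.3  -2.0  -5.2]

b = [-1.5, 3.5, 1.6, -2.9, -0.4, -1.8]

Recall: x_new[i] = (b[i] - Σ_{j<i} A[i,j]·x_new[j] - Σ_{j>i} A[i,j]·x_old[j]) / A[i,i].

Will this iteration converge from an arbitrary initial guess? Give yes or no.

yes

A = D + L + U where D = diag(34.6, -10.6, -12.5, 31, -22.6, -5.2).
GS T = -(D+L)⁻¹U: row 0 first, T[0,2] = -(-3.3)/(34.6) = +0.0954; later rows by forward substitution.
  T[0,:] = [+0.0000  +0.0809  +0.0954  -0.0954  -0.1012  -0.0434]
  T[1,:] = [+0.0000  +0.0275  +0.4003  +0.0242  -0.3079  -0.0713]
  T[2,:] = [+0.0000  +0.0189  +0.1283  -0.2700  -0.3344  -0.2584]
  T[3,:] = [+0.0000  -0.0076  -0.0374  +0.0370  -0.0570  -0.0470]
  T[4,:] = [+0.0000  -0.0077  -0.0053  +0.0523  +0.0299  +0.0438]
  T[5,:] = [+0.0000  +0.0379  -0.0002  -0.0751  -0.0581  -0.0561]
|λ(T)| sorted: 0.2046, 0.1385, 0.0989, 0.0989, 0.0210, 0.0000.
spectral radius ρ = 0.2046; 0.2046 < 1: convergent.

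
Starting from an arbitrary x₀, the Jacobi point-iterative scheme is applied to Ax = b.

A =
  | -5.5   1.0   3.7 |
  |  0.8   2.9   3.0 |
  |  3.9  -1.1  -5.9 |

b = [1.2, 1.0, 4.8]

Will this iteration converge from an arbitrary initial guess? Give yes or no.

Diagonal D = diag(-5.5, 2.9, -5.9); L, U strict lower/upper.
T_J = -D⁻¹(L+U): T[1,0] = -(0.8)/(2.9) = -0.2759; T[1,1] = 0.
  T[0,:] = [+0.0000, +0.1818, +0.6727]
  T[1,:] = [-0.2759, +0.0000, -1.0345]
  T[2,:] = [+0.6610, -0.1864, +0.0000]
|λ(T)| sorted: 0.8337, 0.6740, 0.1597.
ρ(T) = max|λ| = 0.8337; 0.8337 < 1, so it converges for any x₀.

yes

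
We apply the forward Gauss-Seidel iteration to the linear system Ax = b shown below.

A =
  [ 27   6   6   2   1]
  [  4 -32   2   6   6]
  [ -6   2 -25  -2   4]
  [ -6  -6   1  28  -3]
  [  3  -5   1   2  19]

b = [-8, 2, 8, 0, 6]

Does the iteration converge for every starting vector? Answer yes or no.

Write A = D+L+U with D = diag(27, -32, -25, 28, 19).
GS T = -(D+L)⁻¹U: row 0 first, T[0,4] = -(1)/(27) = -0.0370; later rows by forward substitution.
  T[0,:] = [+0.0000 -0.2222 -0.2222 -0.0741 -0.0370]
  T[1,:] = [+0.0000 -0.0278 +0.0347 +0.1782 +0.1829]
  T[2,:] = [+0.0000 +0.0511 +0.0561 -0.0480 +0.1835]
  T[3,:] = [+0.0000 -0.0554 -0.0422 +0.0240 +0.1318]
  T[4,:] = [+0.0000 +0.0309 +0.0457 +0.0586 +0.0304]
|roots of det(T-λI)|: 0.1621, 0.0886, 0.0411, 0.0318, 0.0000.
ρ(T) = max|λ| = 0.1621; 0.1621 < 1: convergent.

yes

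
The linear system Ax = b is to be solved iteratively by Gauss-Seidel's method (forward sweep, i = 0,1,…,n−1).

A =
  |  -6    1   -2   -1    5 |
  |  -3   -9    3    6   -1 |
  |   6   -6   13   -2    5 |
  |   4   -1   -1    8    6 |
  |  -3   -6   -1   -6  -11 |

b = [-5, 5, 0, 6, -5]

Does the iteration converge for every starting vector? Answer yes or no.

Split A = D + L + U, D = diag(-6, -9, 13, 8, -11).
GS T = -(D+L)⁻¹U: row 0 first, T[0,3] = -(-1)/(-6) = -0.1667; later rows by forward substitution.
  T[0,:] = [+0.0000 +0.1667 -0.3333 -0.1667 +0.8333]
  T[1,:] = [+0.0000 -0.0556 +0.4444 +0.7222 -0.3889]
  T[2,:] = [+0.0000 -0.1026 +0.3590 +0.5641 -0.9487]
  T[3,:] = [+0.0000 -0.1031 +0.2671 +0.2441 -1.3339]
  T[4,:] = [+0.0000 +0.0504 -0.3298 -0.5329 +0.7987]
|λ(T)| sorted: 1.6807, 0.2808, 0.0609, 0.0609, 0.0000.
spectral radius ρ = 1.6807; 1.6807 > 1 ⇒ diverges.

no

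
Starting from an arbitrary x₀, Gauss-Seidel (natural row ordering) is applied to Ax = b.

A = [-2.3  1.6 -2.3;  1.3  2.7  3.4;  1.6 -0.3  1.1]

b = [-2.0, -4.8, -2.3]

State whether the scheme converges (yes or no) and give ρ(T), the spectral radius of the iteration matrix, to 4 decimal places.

Split A = D + L + U, D = diag(-2.3, 2.7, 1.1).
T_GS = -(D+L)⁻¹U: row 0 first, T[0,2] = -(-2.3)/(-2.3) = -1.0000; later rows by forward substitution.
  T[0,:] = [+0.0000, +0.6957, -1.0000]
  T[1,:] = [+0.0000, -0.3349, -0.7778]
  T[2,:] = [+0.0000, -1.1032, +1.2424]
eigenvalue magnitudes: 1.6703, 0.7628, 0.0000.
spectral radius ρ = 1.6703; 1.6703 > 1: divergent.

no, ρ = 1.6703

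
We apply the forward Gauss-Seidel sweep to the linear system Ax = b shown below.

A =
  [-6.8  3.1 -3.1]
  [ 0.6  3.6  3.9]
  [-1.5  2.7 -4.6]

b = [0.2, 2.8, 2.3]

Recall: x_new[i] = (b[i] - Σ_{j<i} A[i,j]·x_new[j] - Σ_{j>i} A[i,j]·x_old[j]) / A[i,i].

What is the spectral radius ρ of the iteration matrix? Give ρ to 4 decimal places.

0.7371

Write A = D+L+U with D = diag(-6.8, 3.6, -4.6).
GS T = -(D+L)⁻¹U: row 0 first, T[0,1] = -(3.1)/(-6.8) = +0.4559; later rows by forward substitution.
  T[0,:] = [+0.0000, +0.4559, -0.4559]
  T[1,:] = [+0.0000, -0.0760, -1.0074]
  T[2,:] = [+0.0000, -0.1933, -0.4426]
|eigenvalues of T|: 0.7371, 0.2185, 0.0000.
ρ = 0.7371; 0.7371 < 1 ⇒ converges.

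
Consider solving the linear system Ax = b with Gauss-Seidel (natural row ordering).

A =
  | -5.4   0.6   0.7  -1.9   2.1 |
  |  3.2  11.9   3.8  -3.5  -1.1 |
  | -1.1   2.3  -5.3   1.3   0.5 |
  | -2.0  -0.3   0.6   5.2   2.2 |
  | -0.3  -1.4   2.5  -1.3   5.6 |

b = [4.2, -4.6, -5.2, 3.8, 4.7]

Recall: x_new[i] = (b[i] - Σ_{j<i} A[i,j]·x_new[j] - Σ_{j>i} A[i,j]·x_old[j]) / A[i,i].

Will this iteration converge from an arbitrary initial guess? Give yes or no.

Split A = D + L + U, D = diag(-5.4, 11.9, -5.3, 5.2, 5.6).
GS T = -(D+L)⁻¹U: row 0 first, T[0,3] = -(-1.9)/(-5.4) = -0.3519; later rows by forward substitution.
  T[0,:] = [+0.0000, +0.1111, +0.1296, -0.3519, +0.3889]
  T[1,:] = [+0.0000, -0.0299, -0.3542, +0.3887, -0.0121]
  T[2,:] = [+0.0000, -0.0360, -0.1806, +0.4870, +0.0084]
  T[3,:] = [+0.0000, +0.0452, +0.0503, -0.1691, -0.2752]
  T[4,:] = [+0.0000, +0.0251, +0.0107, -0.1783, -0.0498]
|roots of det(T-λI)|: 0.5043, 0.1386, 0.0531, 0.0531, 0.0000.
ρ(T) = max|λ| = 0.5043; 0.5043 < 1, so it converges for any x₀.

yes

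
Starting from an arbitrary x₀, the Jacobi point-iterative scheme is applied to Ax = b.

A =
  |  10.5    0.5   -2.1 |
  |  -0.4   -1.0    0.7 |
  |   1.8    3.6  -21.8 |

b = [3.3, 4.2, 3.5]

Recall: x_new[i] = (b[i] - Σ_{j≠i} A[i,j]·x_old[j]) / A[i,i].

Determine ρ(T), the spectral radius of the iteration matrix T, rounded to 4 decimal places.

0.4336

Split A = D + L + U, D = diag(10.5, -1, -21.8).
T_J = -D⁻¹(L+U): T[1,2] = -(0.7)/(-1) = +0.7000; T[1,1] = 0.
  T[0,:] = [+0.0000, -0.0476, +0.2000]
  T[1,:] = [-0.4000, +0.0000, +0.7000]
  T[2,:] = [+0.0826, +0.1651, +0.0000]
|eigenvalues of T|: 0.4336, 0.3177, 0.1159.
ρ = 0.4336; 0.4336 < 1: convergent.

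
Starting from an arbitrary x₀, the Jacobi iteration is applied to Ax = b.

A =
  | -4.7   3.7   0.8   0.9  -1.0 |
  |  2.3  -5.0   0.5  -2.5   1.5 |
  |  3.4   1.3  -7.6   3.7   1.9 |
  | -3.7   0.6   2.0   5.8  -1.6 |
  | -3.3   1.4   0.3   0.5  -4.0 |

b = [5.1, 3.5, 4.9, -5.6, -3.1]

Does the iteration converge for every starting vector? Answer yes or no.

A = D + L + U where D = diag(-4.7, -5, -7.6, 5.8, -4).
Jacobi T = -D⁻¹(L+U): T[3,4] = -(-1.6)/(5.8) = +0.2759; T[3,3] = 0.
  T[0,:] = [+0.0000, +0.7872, +0.1702, +0.1915, -0.2128]
  T[1,:] = [+0.4600, +0.0000, +0.1000, -0.5000, +0.3000]
  T[2,:] = [+0.4474, +0.1711, +0.0000, +0.4868, +0.2500]
  T[3,:] = [+0.6379, -0.1034, -0.3448, +0.0000, +0.2759]
  T[4,:] = [-0.8250, +0.3500, +0.0750, +0.1250, +0.0000]
moduli |λ_i(T)| = 1.2070, 0.5435, 0.5435, 0.4544, 0.4544.
ρ(T) = max|λ| = 1.2070; 1.2070 > 1 ⇒ diverges.

no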